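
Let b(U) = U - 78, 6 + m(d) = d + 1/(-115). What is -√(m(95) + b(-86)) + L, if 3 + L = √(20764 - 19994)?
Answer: -3 + √770 - I*√991990/115 ≈ 24.749 - 8.6608*I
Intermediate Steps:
m(d) = -691/115 + d (m(d) = -6 + (d + 1/(-115)) = -6 + (d - 1/115) = -6 + (-1/115 + d) = -691/115 + d)
L = -3 + √770 (L = -3 + √(20764 - 19994) = -3 + √770 ≈ 24.749)
b(U) = -78 + U
-√(m(95) + b(-86)) + L = -√((-691/115 + 95) + (-78 - 86)) + (-3 + √770) = -√(10234/115 - 164) + (-3 + √770) = -√(-8626/115) + (-3 + √770) = -I*√991990/115 + (-3 + √770) = -3 + √770 - I*√991990/115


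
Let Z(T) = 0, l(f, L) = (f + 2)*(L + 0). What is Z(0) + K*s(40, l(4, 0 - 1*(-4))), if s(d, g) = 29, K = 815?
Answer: 23635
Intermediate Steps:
l(f, L) = L*(2 + f) (l(f, L) = (2 + f)*L = L*(2 + f))
Z(0) + K*s(40, l(4, 0 - 1*(-4))) = 0 + 815*29 = 0 + 23635 = 23635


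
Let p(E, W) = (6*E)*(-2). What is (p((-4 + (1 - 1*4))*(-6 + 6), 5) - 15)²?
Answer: 225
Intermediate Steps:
p(E, W) = -12*E
(p((-4 + (1 - 1*4))*(-6 + 6), 5) - 15)² = (-12*(-4 + (1 - 1*4))*(-6 + 6) - 15)² = (-12*(-4 + (1 - 4))*0 - 15)² = (-12*(-4 - 3)*0 - 15)² = (-(-84)*0 - 15)² = (-12*0 - 15)² = (0 - 15)² = (-15)² = 225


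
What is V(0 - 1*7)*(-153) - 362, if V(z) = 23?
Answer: -3881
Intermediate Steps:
V(0 - 1*7)*(-153) - 362 = 23*(-153) - 362 = -3519 - 362 = -3881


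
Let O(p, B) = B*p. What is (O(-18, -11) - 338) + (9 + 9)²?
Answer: 184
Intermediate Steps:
(O(-18, -11) - 338) + (9 + 9)² = (-11*(-18) - 338) + (9 + 9)² = (198 - 338) + 18² = -140 + 324 = 184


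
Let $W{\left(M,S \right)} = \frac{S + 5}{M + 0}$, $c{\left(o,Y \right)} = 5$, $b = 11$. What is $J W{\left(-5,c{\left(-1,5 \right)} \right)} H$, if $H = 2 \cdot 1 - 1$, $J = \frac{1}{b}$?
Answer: $- \frac{2}{11} \approx -0.18182$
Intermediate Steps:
$J = \frac{1}{11} \approx 0.090909$
$H = 1$ ($H = 2 - 1 = 1$)
$W{\left(M,S \right)} = \frac{5 + S}{M}$
$J W{\left(-5,c{\left(-1,5 \right)} \right)} H = \frac{\frac{1}{-5} \left(5 + 5\right)}{11} \cdot 1 = \frac{\left(- \frac{1}{5}\right) 10}{11} \cdot 1 = \frac{1}{11} \left(-2\right) 1 = \left(- \frac{2}{11}\right) 1 = - \frac{2}{11}$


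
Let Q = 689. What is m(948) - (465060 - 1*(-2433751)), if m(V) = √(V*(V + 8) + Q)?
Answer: -2898811 + √906977 ≈ -2.8979e+6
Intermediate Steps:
m(V) = √(689 + V*(8 + V)) (m(V) = √(V*(V + 8) + 689) = √(V*(8 + V) + 689) = √(689 + V*(8 + V)))
m(948) - (465060 - 1*(-2433751)) = √(689 + 948² + 8*948) - (465060 - 1*(-2433751)) = √(689 + 898704 + 7584) - (465060 + 2433751) = √906977 - 1*2898811 = √906977 - 2898811 = -2898811 + √906977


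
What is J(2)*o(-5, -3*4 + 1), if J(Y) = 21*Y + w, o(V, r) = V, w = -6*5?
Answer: -60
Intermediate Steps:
w = -30
J(Y) = -30 + 21*Y (J(Y) = 21*Y - 30 = -30 + 21*Y)
J(2)*o(-5, -3*4 + 1) = (-30 + 21*2)*(-5) = (-30 + 42)*(-5) = 12*(-5) = -60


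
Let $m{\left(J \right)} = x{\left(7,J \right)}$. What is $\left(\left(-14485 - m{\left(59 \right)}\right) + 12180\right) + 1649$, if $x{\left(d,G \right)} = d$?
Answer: $-663$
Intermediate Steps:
$m{\left(J \right)} = 7$
$\left(\left(-14485 - m{\left(59 \right)}\right) + 12180\right) + 1649 = \left(\left(-14485 - 7\right) + 12180\right) + 1649 = \left(-14492 + 12180\right) + 1649 = -2312 + 1649 = -663$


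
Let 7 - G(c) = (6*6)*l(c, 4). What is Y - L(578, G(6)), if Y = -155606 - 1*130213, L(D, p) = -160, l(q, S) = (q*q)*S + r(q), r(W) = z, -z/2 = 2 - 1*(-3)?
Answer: -285659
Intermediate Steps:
z = -10 (z = -2*(2 - 1*(-3)) = -2*(2 + 3) = -2*5 = -10)
r(W) = -10
l(q, S) = -10 + S*q² (l(q, S) = (q*q)*S - 10 = q²*S - 10 = S*q² - 10 = -10 + S*q²)
G(c) = 367 - 144*c² (G(c) = 7 - 6*6*(-10 + 4*c²) = 7 - 36*(-10 + 4*c²) = 7 - (-360 + 144*c²) = 7 + (360 - 144*c²) = 367 - 144*c²)
Y = -285819 (Y = -155606 - 130213 = -285819)
Y - L(578, G(6)) = -285819 - 1*(-160) = -285819 + 160 = -285659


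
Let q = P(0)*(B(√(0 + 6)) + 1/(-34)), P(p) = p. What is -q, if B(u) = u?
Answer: 0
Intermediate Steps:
q = 0 (q = 0*(√(0 + 6) + 1/(-34)) = 0*(√6 - 1/34) = 0*(-1/34 + √6) = 0)
-q = -1*0 = 0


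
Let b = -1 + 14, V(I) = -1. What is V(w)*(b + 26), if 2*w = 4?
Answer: -39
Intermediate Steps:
w = 2 (w = (½)*4 = 2)
b = 13
V(w)*(b + 26) = -(13 + 26) = -1*39 = -39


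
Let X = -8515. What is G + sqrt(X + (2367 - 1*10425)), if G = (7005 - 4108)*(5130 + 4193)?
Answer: 27008731 + I*sqrt(16573) ≈ 2.7009e+7 + 128.74*I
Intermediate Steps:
G = 27008731 (G = 2897*9323 = 27008731)
G + sqrt(X + (2367 - 1*10425)) = 27008731 + sqrt(-8515 + (2367 - 1*10425)) = 27008731 + sqrt(-8515 + (2367 - 10425)) = 27008731 + sqrt(-8515 - 8058) = 27008731 + sqrt(-16573) = 27008731 + I*sqrt(16573)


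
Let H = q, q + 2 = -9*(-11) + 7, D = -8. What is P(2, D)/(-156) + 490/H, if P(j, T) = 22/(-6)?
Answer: 554/117 ≈ 4.7350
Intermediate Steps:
P(j, T) = -11/3 (P(j, T) = 22*(-⅙) = -11/3)
q = 104 (q = -2 + (-9*(-11) + 7) = -2 + (99 + 7) = -2 + 106 = 104)
H = 104
P(2, D)/(-156) + 490/H = -11/3/(-156) + 490/104 = -11/3*(-1/156) + 490*(1/104) = 11/468 + 245/52 = 554/117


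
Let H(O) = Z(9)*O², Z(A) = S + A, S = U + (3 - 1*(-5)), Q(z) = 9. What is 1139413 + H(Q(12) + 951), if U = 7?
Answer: 23257813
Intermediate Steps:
S = 15 (S = 7 + (3 - 1*(-5)) = 7 + (3 + 5) = 7 + 8 = 15)
Z(A) = 15 + A
H(O) = 24*O² (H(O) = (15 + 9)*O² = 24*O²)
1139413 + H(Q(12) + 951) = 1139413 + 24*(9 + 951)² = 1139413 + 24*960² = 1139413 + 24*921600 = 1139413 + 22118400 = 23257813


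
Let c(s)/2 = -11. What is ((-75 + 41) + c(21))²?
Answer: 3136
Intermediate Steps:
c(s) = -22 (c(s) = 2*(-11) = -22)
((-75 + 41) + c(21))² = ((-75 + 41) - 22)² = (-34 - 22)² = (-56)² = 3136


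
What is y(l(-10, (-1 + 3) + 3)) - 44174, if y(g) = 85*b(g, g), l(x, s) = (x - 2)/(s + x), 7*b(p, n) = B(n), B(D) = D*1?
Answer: -309014/7 ≈ -44145.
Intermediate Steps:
B(D) = D
b(p, n) = n/7
l(x, s) = (-2 + x)/(s + x)
y(g) = 85*g/7 (y(g) = 85*(g/7) = 85*g/7)
y(l(-10, (-1 + 3) + 3)) - 44174 = 85*((-2 - 10)/(((-1 + 3) + 3) - 10))/7 - 44174 = 85*(-12/((2 + 3) - 10))/7 - 44174 = 85*(-12/(5 - 10))/7 - 44174 = 85*(-12/(-5))/7 - 44174 = 85*(-⅕*(-12))/7 - 44174 = (85/7)*(12/5) - 44174 = 204/7 - 44174 = -309014/7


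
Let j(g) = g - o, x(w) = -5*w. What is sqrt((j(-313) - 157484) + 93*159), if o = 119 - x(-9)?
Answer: 2*I*sqrt(35771) ≈ 378.26*I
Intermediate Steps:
o = 74 (o = 119 - (-5)*(-9) = 119 - 1*45 = 119 - 45 = 74)
j(g) = -74 + g (j(g) = g - 1*74 = g - 74 = -74 + g)
sqrt((j(-313) - 157484) + 93*159) = sqrt(((-74 - 313) - 157484) + 93*159) = sqrt((-387 - 157484) + 14787) = sqrt(-157871 + 14787) = sqrt(-143084) = 2*I*sqrt(35771)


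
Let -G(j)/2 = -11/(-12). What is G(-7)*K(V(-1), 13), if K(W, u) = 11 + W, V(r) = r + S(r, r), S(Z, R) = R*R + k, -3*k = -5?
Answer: -209/9 ≈ -23.222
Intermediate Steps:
k = 5/3 (k = -1/3*(-5) = 5/3 ≈ 1.6667)
S(Z, R) = 5/3 + R**2 (S(Z, R) = R*R + 5/3 = R**2 + 5/3 = 5/3 + R**2)
V(r) = 5/3 + r + r**2 (V(r) = r + (5/3 + r**2) = 5/3 + r + r**2)
G(j) = -11/6 (G(j) = -(-22)/(-12) = -(-22)*(-1)/12 = -2*11/12 = -11/6)
G(-7)*K(V(-1), 13) = -11*(11 + (5/3 - 1 + (-1)**2))/6 = -11*(11 + (5/3 - 1 + 1))/6 = -11*(11 + 5/3)/6 = -11/6*38/3 = -209/9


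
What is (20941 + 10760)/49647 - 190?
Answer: -3133743/16549 ≈ -189.36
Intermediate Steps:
(20941 + 10760)/49647 - 190 = 31701*(1/49647) - 190 = 10567/16549 - 190 = -3133743/16549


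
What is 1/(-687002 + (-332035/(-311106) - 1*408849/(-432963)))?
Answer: -14966376342/10281900373679273 ≈ -1.4556e-6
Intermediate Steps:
1/(-687002 + (-332035/(-311106) - 1*408849/(-432963))) = 1/(-687002 + (-332035*(-1/311106) - 408849*(-1/432963))) = 1/(-687002 + (332035/311106 + 136283/144321)) = 1/(-687002 + 30106027411/14966376342) = 1/(-10281900373679273/14966376342) = -14966376342/10281900373679273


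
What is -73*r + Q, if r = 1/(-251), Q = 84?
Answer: 21157/251 ≈ 84.291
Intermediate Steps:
r = -1/251 ≈ -0.0039841
-73*r + Q = -73*(-1/251) + 84 = 73/251 + 84 = 21157/251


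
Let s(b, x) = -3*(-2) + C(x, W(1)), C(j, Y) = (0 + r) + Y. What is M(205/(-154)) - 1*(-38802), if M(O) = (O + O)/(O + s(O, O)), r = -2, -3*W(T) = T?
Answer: 41866128/1079 ≈ 38801.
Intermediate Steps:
W(T) = -T/3
C(j, Y) = -2 + Y (C(j, Y) = (0 - 2) + Y = -2 + Y)
s(b, x) = 11/3 (s(b, x) = -3*(-2) + (-2 - ⅓*1) = 6 + (-2 - ⅓) = 6 - 7/3 = 11/3)
M(O) = 2*O/(11/3 + O) (M(O) = (O + O)/(O + 11/3) = (2*O)/(11/3 + O) = 2*O/(11/3 + O))
M(205/(-154)) - 1*(-38802) = 6*(205/(-154))/(11 + 3*(205/(-154))) - 1*(-38802) = 6*(205*(-1/154))/(11 + 3*(205*(-1/154))) + 38802 = 6*(-205/154)/(11 + 3*(-205/154)) + 38802 = 6*(-205/154)/(11 - 615/154) + 38802 = 6*(-205/154)/(1079/154) + 38802 = 6*(-205/154)*(154/1079) + 38802 = -1230/1079 + 38802 = 41866128/1079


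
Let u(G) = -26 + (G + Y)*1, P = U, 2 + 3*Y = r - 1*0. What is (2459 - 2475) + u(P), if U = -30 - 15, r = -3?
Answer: -266/3 ≈ -88.667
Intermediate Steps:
Y = -5/3 (Y = -⅔ + (-3 - 1*0)/3 = -⅔ + (-3 + 0)/3 = -⅔ + (⅓)*(-3) = -⅔ - 1 = -5/3 ≈ -1.6667)
U = -45
P = -45
u(G) = -83/3 + G (u(G) = -26 + (G - 5/3)*1 = -26 + (-5/3 + G)*1 = -26 + (-5/3 + G) = -83/3 + G)
(2459 - 2475) + u(P) = (2459 - 2475) + (-83/3 - 45) = -16 - 218/3 = -266/3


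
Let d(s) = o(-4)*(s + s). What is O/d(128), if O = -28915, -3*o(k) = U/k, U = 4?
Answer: -86745/256 ≈ -338.85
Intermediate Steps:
o(k) = -4/(3*k)
d(s) = 2*s/3 (d(s) = (-4/3/(-4))*(s + s) = (-4/3*(-1/4))*(2*s) = (2*s)/3 = 2*s/3)
O/d(128) = -28915/((2/3)*128) = -28915/256/3 = -28915*3/256 = -86745/256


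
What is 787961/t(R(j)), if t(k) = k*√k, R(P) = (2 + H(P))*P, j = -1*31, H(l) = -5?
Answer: 787961*√93/8649 ≈ 878.58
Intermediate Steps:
j = -31
R(P) = -3*P (R(P) = (2 - 5)*P = -3*P)
t(k) = k^(3/2)
787961/t(R(j)) = 787961/((-3*(-31))^(3/2)) = 787961/(93^(3/2)) = 787961/((93*√93)) = 787961*(√93/8649) = 787961*√93/8649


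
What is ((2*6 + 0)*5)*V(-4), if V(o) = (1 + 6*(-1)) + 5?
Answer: 0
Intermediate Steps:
V(o) = 0 (V(o) = (1 - 6) + 5 = -5 + 5 = 0)
((2*6 + 0)*5)*V(-4) = ((2*6 + 0)*5)*0 = ((12 + 0)*5)*0 = (12*5)*0 = 60*0 = 0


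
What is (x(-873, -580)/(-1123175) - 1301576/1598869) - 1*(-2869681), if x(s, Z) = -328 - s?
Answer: 54246310332478186/18903259885 ≈ 2.8697e+6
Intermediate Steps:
(x(-873, -580)/(-1123175) - 1301576/1598869) - 1*(-2869681) = ((-328 - 1*(-873))/(-1123175) - 1301576/1598869) - 1*(-2869681) = ((-328 + 873)*(-1/1123175) - 1301576*1/1598869) + 2869681 = (545*(-1/1123175) - 68504/84151) + 2869681 = (-109/224635 - 68504/84151) + 2869681 = -15397568499/18903259885 + 2869681 = 54246310332478186/18903259885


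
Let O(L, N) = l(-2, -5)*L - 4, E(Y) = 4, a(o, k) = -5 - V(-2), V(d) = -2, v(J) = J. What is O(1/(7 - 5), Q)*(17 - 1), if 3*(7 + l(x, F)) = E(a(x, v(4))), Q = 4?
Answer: -328/3 ≈ -109.33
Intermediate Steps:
a(o, k) = -3 (a(o, k) = -5 - 1*(-2) = -5 + 2 = -3)
l(x, F) = -17/3 (l(x, F) = -7 + (1/3)*4 = -7 + 4/3 = -17/3)
O(L, N) = -4 - 17*L/3 (O(L, N) = -17*L/3 - 4 = -4 - 17*L/3)
O(1/(7 - 5), Q)*(17 - 1) = (-4 - 17/(3*(7 - 5)))*(17 - 1) = (-4 - 17/3/2)*16 = (-4 - 17/3*1/2)*16 = (-4 - 17/6)*16 = -41/6*16 = -328/3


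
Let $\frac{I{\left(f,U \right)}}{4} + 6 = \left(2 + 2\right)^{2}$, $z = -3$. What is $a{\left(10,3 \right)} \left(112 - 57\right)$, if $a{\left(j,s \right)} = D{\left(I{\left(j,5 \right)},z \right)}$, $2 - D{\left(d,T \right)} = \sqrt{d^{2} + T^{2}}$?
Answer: $110 - 55 \sqrt{1609} \approx -2096.2$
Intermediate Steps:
$I{\left(f,U \right)} = 40$ ($I{\left(f,U \right)} = -24 + 4 \left(2 + 2\right)^{2} = -24 + 4 \cdot 4^{2} = -24 + 4 \cdot 16 = -24 + 64 = 40$)
$D{\left(d,T \right)} = 2 - \sqrt{T^{2} + d^{2}}$ ($D{\left(d,T \right)} = 2 - \sqrt{d^{2} + T^{2}} = 2 - \sqrt{T^{2} + d^{2}}$)
$a{\left(j,s \right)} = 2 - \sqrt{1609}$ ($a{\left(j,s \right)} = 2 - \sqrt{\left(-3\right)^{2} + 40^{2}} = 2 - \sqrt{9 + 1600} = 2 - \sqrt{1609}$)
$a{\left(10,3 \right)} \left(112 - 57\right) = \left(2 - \sqrt{1609}\right) \left(112 - 57\right) = \left(2 - \sqrt{1609}\right) 55 = 110 - 55 \sqrt{1609}$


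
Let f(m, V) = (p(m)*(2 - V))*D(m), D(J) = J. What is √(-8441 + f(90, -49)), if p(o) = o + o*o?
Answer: √37583659 ≈ 6130.6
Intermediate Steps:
p(o) = o + o²
f(m, V) = m²*(1 + m)*(2 - V) (f(m, V) = ((m*(1 + m))*(2 - V))*m = (m*(1 + m)*(2 - V))*m = m²*(1 + m)*(2 - V))
√(-8441 + f(90, -49)) = √(-8441 - 1*90²*(1 + 90)*(-2 - 49)) = √(-8441 - 1*8100*91*(-51)) = √(-8441 + 37592100) = √37583659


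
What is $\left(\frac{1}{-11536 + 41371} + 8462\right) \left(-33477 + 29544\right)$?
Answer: $- \frac{110326667927}{3315} \approx -3.3281 \cdot 10^{7}$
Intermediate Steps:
$\left(\frac{1}{-11536 + 41371} + 8462\right) \left(-33477 + 29544\right) = \left(\frac{1}{29835} + 8462\right) \left(-3933\right) = \frac{252463771}{29835} \left(-3933\right) = - \frac{110326667927}{3315}$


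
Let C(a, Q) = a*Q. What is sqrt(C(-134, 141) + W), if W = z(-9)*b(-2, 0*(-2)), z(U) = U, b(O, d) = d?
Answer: I*sqrt(18894) ≈ 137.46*I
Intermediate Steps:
W = 0 (W = -0*(-2) = -9*0 = 0)
C(a, Q) = Q*a
sqrt(C(-134, 141) + W) = sqrt(141*(-134) + 0) = sqrt(-18894 + 0) = sqrt(-18894) = I*sqrt(18894)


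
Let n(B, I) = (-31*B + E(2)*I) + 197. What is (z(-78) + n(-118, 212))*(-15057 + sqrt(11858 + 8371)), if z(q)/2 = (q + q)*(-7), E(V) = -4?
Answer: -78160887 + 5191*sqrt(20229) ≈ -7.7423e+7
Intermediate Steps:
n(B, I) = 197 - 31*B - 4*I (n(B, I) = (-31*B - 4*I) + 197 = 197 - 31*B - 4*I)
z(q) = -28*q (z(q) = 2*((q + q)*(-7)) = 2*((2*q)*(-7)) = 2*(-14*q) = -28*q)
(z(-78) + n(-118, 212))*(-15057 + sqrt(11858 + 8371)) = (-28*(-78) + (197 - 31*(-118) - 4*212))*(-15057 + sqrt(11858 + 8371)) = (2184 + (197 + 3658 - 848))*(-15057 + sqrt(20229)) = (2184 + 3007)*(-15057 + sqrt(20229)) = 5191*(-15057 + sqrt(20229)) = -78160887 + 5191*sqrt(20229)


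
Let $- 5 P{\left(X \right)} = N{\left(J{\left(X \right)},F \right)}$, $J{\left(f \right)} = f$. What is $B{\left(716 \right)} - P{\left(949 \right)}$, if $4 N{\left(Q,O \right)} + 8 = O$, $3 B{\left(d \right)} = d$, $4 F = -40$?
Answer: $\frac{7133}{30} \approx 237.77$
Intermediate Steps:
$F = -10$ ($F = \frac{1}{4} \left(-40\right) = -10$)
$B{\left(d \right)} = \frac{d}{3}$
$N{\left(Q,O \right)} = -2 + \frac{O}{4}$
$P{\left(X \right)} = \frac{9}{10}$ ($P{\left(X \right)} = - \frac{-2 + \frac{1}{4} \left(-10\right)}{5} = - \frac{-2 - \frac{5}{2}}{5} = \left(- \frac{1}{5}\right) \left(- \frac{9}{2}\right) = \frac{9}{10}$)
$B{\left(716 \right)} - P{\left(949 \right)} = \frac{1}{3} \cdot 716 - \frac{9}{10} = \frac{716}{3} - \frac{9}{10} = \frac{7133}{30}$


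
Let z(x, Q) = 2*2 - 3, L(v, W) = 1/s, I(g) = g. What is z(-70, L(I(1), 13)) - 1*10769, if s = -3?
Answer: -10768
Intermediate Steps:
L(v, W) = -1/3 (L(v, W) = 1/(-3) = -1/3)
z(x, Q) = 1 (z(x, Q) = 4 - 3 = 1)
z(-70, L(I(1), 13)) - 1*10769 = 1 - 1*10769 = 1 - 10769 = -10768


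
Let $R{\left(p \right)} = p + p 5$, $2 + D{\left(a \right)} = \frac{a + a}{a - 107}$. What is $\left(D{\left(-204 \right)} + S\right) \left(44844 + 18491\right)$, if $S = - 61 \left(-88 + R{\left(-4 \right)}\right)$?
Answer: $\frac{134557614230}{311} \approx 4.3266 \cdot 10^{8}$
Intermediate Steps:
$D{\left(a \right)} = -2 + \frac{2 a}{-107 + a}$ ($D{\left(a \right)} = -2 + \frac{a + a}{a - 107} = -2 + \frac{2 a}{-107 + a}$)
$R{\left(p \right)} = 6 p$ ($R{\left(p \right)} = p + 5 p = 6 p$)
$S = 6832$ ($S = - 61 \left(-88 + 6 \left(-4\right)\right) = - 61 \left(-88 - 24\right) = \left(-61\right) \left(-112\right) = 6832$)
$\left(D{\left(-204 \right)} + S\right) \left(44844 + 18491\right) = \left(\frac{214}{-107 - 204} + 6832\right) \left(44844 + 18491\right) = \left(\frac{214}{-311} + 6832\right) 63335 = \left(214 \left(- \frac{1}{311}\right) + 6832\right) 63335 = \left(- \frac{214}{311} + 6832\right) 63335 = \frac{2124538}{311} \cdot 63335 = \frac{134557614230}{311}$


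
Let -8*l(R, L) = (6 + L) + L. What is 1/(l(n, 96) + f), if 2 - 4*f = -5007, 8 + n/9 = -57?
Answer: 2/2455 ≈ 0.00081466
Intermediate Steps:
n = -585 (n = -72 + 9*(-57) = -72 - 513 = -585)
f = 5009/4 (f = ½ - ¼*(-5007) = ½ + 5007/4 = 5009/4 ≈ 1252.3)
l(R, L) = -¾ - L/4 (l(R, L) = -((6 + L) + L)/8 = -(6 + 2*L)/8 = -¾ - L/4)
1/(l(n, 96) + f) = 1/((-¾ - ¼*96) + 5009/4) = 1/((-¾ - 24) + 5009/4) = 1/(-99/4 + 5009/4) = 1/(2455/2) = 2/2455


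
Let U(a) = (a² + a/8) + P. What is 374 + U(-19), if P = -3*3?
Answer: 5789/8 ≈ 723.63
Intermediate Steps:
P = -9
U(a) = -9 + a² + a/8 (U(a) = (a² + a/8) - 9 = -9 + a² + a/8)
374 + U(-19) = 374 + (-9 + (-19)² + (⅛)*(-19)) = 374 + (-9 + 361 - 19/8) = 374 + 2797/8 = 5789/8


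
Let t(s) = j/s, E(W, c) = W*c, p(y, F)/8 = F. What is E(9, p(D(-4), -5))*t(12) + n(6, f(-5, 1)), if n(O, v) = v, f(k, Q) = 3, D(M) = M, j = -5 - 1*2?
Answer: 213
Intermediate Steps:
j = -7 (j = -5 - 2 = -7)
p(y, F) = 8*F
t(s) = -7/s
E(9, p(D(-4), -5))*t(12) + n(6, f(-5, 1)) = (9*(8*(-5)))*(-7/12) + 3 = (9*(-40))*(-7*1/12) + 3 = -360*(-7/12) + 3 = 210 + 3 = 213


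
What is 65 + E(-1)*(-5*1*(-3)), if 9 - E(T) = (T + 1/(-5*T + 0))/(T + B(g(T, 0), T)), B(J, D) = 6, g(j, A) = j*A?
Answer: 1012/5 ≈ 202.40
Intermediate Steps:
g(j, A) = A*j
E(T) = 9 - (T - 1/(5*T))/(6 + T) (E(T) = 9 - (T + 1/(-5*T + 0))/(T + 6) = 9 - (T + 1/(-5*T))/(6 + T) = 9 - (T - 1/(5*T))/(6 + T))
65 + E(-1)*(-5*1*(-3)) = 65 + ((1/5)*(1 + 40*(-1)**2 + 270*(-1))/(-1*(6 - 1)))*(-5*1*(-3)) = 65 + ((1/5)*(-1)*(1 + 40*1 - 270)/5)*(-5*(-3)) = 65 + ((1/5)*(-1)*(1/5)*(1 + 40 - 270))*15 = 65 + ((1/5)*(-1)*(1/5)*(-229))*15 = 65 + (229/25)*15 = 65 + 687/5 = 1012/5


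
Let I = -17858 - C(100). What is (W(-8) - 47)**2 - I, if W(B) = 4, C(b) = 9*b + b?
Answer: 20707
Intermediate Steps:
C(b) = 10*b
I = -18858 (I = -17858 - 10*100 = -17858 - 1*1000 = -17858 - 1000 = -18858)
(W(-8) - 47)**2 - I = (4 - 47)**2 - 1*(-18858) = (-43)**2 + 18858 = 1849 + 18858 = 20707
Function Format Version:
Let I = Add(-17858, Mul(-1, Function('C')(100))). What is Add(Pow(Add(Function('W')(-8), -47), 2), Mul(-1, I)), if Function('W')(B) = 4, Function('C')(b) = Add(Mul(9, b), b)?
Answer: 20707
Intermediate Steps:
Function('C')(b) = Mul(10, b)
I = -18858 (I = Add(-17858, Mul(-1, Mul(10, 100))) = Add(-17858, Mul(-1, 1000)) = Add(-17858, -1000) = -18858)
Add(Pow(Add(Function('W')(-8), -47), 2), Mul(-1, I)) = Add(Pow(Add(4, -47), 2), Mul(-1, -18858)) = Add(Pow(-43, 2), 18858) = Add(1849, 18858) = 20707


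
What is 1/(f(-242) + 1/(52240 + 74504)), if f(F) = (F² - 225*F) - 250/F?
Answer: 15336024/1733201259457 ≈ 8.8484e-6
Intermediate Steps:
f(F) = F² - 250/F - 225*F
1/(f(-242) + 1/(52240 + 74504)) = 1/((-250 + (-242)²*(-225 - 242))/(-242) + 1/(52240 + 74504)) = 1/(-(-250 + 58564*(-467))/242 + 1/126744) = 1/(-(-250 - 27349388)/242 + 1/126744) = 1/(-1/242*(-27349638) + 1/126744) = 1/(13674819/121 + 1/126744) = 1/(1733201259457/15336024) = 15336024/1733201259457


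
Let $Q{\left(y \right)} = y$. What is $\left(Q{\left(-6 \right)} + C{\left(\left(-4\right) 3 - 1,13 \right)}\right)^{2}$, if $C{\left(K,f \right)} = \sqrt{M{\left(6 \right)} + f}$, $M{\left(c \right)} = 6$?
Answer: $\left(6 - \sqrt{19}\right)^{2} \approx 2.6932$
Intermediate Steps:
$C{\left(K,f \right)} = \sqrt{6 + f}$
$\left(Q{\left(-6 \right)} + C{\left(\left(-4\right) 3 - 1,13 \right)}\right)^{2} = \left(-6 + \sqrt{6 + 13}\right)^{2} = \left(-6 + \sqrt{19}\right)^{2}$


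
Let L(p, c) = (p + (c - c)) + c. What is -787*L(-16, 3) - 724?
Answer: 9507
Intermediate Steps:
L(p, c) = c + p (L(p, c) = (p + 0) + c = p + c = c + p)
-787*L(-16, 3) - 724 = -787*(3 - 16) - 724 = -787*(-13) - 724 = 10231 - 724 = 9507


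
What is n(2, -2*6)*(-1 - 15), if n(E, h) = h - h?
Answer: 0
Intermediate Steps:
n(E, h) = 0
n(2, -2*6)*(-1 - 15) = 0*(-1 - 15) = 0*(-16) = 0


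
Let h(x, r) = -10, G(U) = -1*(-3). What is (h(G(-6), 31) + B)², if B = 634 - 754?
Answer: 16900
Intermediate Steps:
G(U) = 3
B = -120
(h(G(-6), 31) + B)² = (-10 - 120)² = (-130)² = 16900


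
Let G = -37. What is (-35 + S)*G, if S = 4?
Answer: 1147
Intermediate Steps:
(-35 + S)*G = (-35 + 4)*(-37) = -31*(-37) = 1147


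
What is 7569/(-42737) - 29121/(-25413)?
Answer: 350731060/362025127 ≈ 0.96880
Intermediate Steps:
7569/(-42737) - 29121/(-25413) = 7569*(-1/42737) - 29121*(-1/25413) = -7569/42737 + 9707/8471 = 350731060/362025127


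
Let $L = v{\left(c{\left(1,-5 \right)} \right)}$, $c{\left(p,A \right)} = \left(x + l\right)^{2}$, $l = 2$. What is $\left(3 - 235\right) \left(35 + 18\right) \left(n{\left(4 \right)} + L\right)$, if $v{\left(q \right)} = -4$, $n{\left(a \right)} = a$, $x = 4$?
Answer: $0$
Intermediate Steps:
$c{\left(p,A \right)} = 36$ ($c{\left(p,A \right)} = \left(4 + 2\right)^{2} = 6^{2} = 36$)
$L = -4$
$\left(3 - 235\right) \left(35 + 18\right) \left(n{\left(4 \right)} + L\right) = \left(3 - 235\right) \left(35 + 18\right) \left(4 - 4\right) = \left(3 - 235\right) 53 \cdot 0 = \left(-232\right) 0 = 0$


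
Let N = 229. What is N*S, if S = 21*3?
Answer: 14427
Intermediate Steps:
S = 63
N*S = 229*63 = 14427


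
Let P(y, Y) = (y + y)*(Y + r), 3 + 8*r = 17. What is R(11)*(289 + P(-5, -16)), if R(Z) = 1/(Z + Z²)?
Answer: 863/264 ≈ 3.2689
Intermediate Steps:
r = 7/4 (r = -3/8 + (⅛)*17 = -3/8 + 17/8 = 7/4 ≈ 1.7500)
P(y, Y) = 2*y*(7/4 + Y) (P(y, Y) = (y + y)*(Y + 7/4) = (2*y)*(7/4 + Y) = 2*y*(7/4 + Y))
R(11)*(289 + P(-5, -16)) = (1/(11*(1 + 11)))*(289 + (½)*(-5)*(7 + 4*(-16))) = ((1/11)/12)*(289 + (½)*(-5)*(7 - 64)) = ((1/11)*(1/12))*(289 + (½)*(-5)*(-57)) = (289 + 285/2)/132 = (1/132)*(863/2) = 863/264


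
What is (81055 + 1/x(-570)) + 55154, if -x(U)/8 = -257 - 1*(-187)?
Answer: 76277041/560 ≈ 1.3621e+5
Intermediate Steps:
x(U) = 560 (x(U) = -8*(-257 - 1*(-187)) = -8*(-257 + 187) = -8*(-70) = 560)
(81055 + 1/x(-570)) + 55154 = (81055 + 1/560) + 55154 = 45390801/560 + 55154 = 76277041/560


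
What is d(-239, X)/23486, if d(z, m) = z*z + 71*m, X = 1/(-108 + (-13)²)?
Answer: 1742226/716323 ≈ 2.4322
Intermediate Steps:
X = 1/61 (X = 1/(-108 + 169) = 1/61 ≈ 0.016393)
d(z, m) = z² + 71*m
d(-239, X)/23486 = ((-239)² + 71*(1/61))/23486 = (57121 + 71/61)*(1/23486) = (3484452/61)*(1/23486) = 1742226/716323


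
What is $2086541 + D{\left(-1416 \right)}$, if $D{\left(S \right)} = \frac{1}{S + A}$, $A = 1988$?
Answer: $\frac{1193501453}{572} \approx 2.0865 \cdot 10^{6}$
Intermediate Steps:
$D{\left(S \right)} = \frac{1}{1988 + S}$ ($D{\left(S \right)} = \frac{1}{S + 1988} = \frac{1}{1988 + S}$)
$2086541 + D{\left(-1416 \right)} = 2086541 + \frac{1}{1988 - 1416} = 2086541 + \frac{1}{572} = \frac{1193501453}{572}$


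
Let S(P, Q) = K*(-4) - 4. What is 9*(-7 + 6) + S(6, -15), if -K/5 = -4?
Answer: -93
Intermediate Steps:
K = 20 (K = -5*(-4) = 20)
S(P, Q) = -84 (S(P, Q) = 20*(-4) - 4 = -80 - 4 = -84)
9*(-7 + 6) + S(6, -15) = 9*(-7 + 6) - 84 = 9*(-1) - 84 = -9 - 84 = -93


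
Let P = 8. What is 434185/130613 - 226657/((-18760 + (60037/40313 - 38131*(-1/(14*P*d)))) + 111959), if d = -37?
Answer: 259127201289166779/290488231849373327 ≈ 0.89204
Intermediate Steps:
434185/130613 - 226657/((-18760 + (60037/40313 - 38131*(-1/(14*P*d)))) + 111959) = 434185/130613 - 226657/((-18760 + (60037/40313 - 38131/((-(-37*8)*14)))) + 111959) = 434185*(1/130613) - 226657/((-18760 + (60037*(1/40313) - 38131/((-(-296)*14)))) + 111959) = 434185/130613 - 226657/((-18760 + (60037/40313 - 38131/((-1*(-4144))))) + 111959) = 434185/130613 - 226657/((-18760 + (60037/40313 - 38131/4144)) + 111959) = 434185/130613 - 226657/((-18760 - 184054525/23865296) + 111959) = 434185/130613 - 226657/(-447897007485/23865296 + 111959) = 434185/130613 - 226657/2224037667379/23865296 = 434185/130613 - 226657*23865296/2224037667379 = 434185/130613 - 5409236395472/2224037667379 = 259127201289166779/290488231849373327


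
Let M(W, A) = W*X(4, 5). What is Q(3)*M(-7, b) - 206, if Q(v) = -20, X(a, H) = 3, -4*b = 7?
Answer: 214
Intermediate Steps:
b = -7/4 (b = -1/4*7 = -7/4 ≈ -1.7500)
M(W, A) = 3*W (M(W, A) = W*3 = 3*W)
Q(3)*M(-7, b) - 206 = -60*(-7) - 206 = -20*(-21) - 206 = 420 - 206 = 214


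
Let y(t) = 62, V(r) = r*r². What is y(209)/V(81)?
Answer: 62/531441 ≈ 0.00011666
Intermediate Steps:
V(r) = r³
y(209)/V(81) = 62/(81³) = 62/531441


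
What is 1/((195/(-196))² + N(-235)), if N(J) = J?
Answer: -38416/8989735 ≈ -0.0042733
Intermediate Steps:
1/((195/(-196))² + N(-235)) = 1/((195/(-196))² - 235) = 1/((195*(-1/196))² - 235) = 1/((-195/196)² - 235) = 1/(38025/38416 - 235) = 1/(-8989735/38416) = -38416/8989735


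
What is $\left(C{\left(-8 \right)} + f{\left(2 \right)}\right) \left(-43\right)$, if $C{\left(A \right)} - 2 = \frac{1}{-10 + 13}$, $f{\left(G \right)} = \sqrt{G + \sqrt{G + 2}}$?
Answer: $- \frac{559}{3} \approx -186.33$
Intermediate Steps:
$f{\left(G \right)} = \sqrt{G + \sqrt{2 + G}}$
$C{\left(A \right)} = \frac{7}{3}$ ($C{\left(A \right)} = 2 + \frac{1}{-10 + 13} = 2 + \frac{1}{3} = \frac{7}{3}$)
$\left(C{\left(-8 \right)} + f{\left(2 \right)}\right) \left(-43\right) = \left(\frac{7}{3} + \sqrt{2 + \sqrt{2 + 2}}\right) \left(-43\right) = \left(\frac{7}{3} + \sqrt{2 + \sqrt{4}}\right) \left(-43\right) = \left(\frac{7}{3} + \sqrt{2 + 2}\right) \left(-43\right) = \left(\frac{7}{3} + \sqrt{4}\right) \left(-43\right) = \left(\frac{7}{3} + 2\right) \left(-43\right) = \frac{13}{3} \left(-43\right) = - \frac{559}{3}$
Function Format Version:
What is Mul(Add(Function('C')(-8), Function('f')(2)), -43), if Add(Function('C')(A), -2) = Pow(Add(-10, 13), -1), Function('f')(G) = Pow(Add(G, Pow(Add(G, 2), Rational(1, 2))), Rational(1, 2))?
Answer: Rational(-559, 3) ≈ -186.33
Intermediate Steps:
Function('f')(G) = Pow(Add(G, Pow(Add(2, G), Rational(1, 2))), Rational(1, 2))
Function('C')(A) = Rational(7, 3) (Function('C')(A) = Add(2, Pow(Add(-10, 13), -1)) = Add(2, Pow(3, -1)) = Add(2, Rational(1, 3)) = Rational(7, 3))
Mul(Add(Function('C')(-8), Function('f')(2)), -43) = Mul(Add(Rational(7, 3), Pow(Add(2, Pow(Add(2, 2), Rational(1, 2))), Rational(1, 2))), -43) = Mul(Add(Rational(7, 3), Pow(Add(2, Pow(4, Rational(1, 2))), Rational(1, 2))), -43) = Mul(Add(Rational(7, 3), Pow(Add(2, 2), Rational(1, 2))), -43) = Mul(Add(Rational(7, 3), Pow(4, Rational(1, 2))), -43) = Mul(Add(Rational(7, 3), 2), -43) = Mul(Rational(13, 3), -43) = Rational(-559, 3)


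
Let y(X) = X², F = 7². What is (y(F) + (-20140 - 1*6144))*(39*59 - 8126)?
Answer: 139118475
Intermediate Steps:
F = 49
(y(F) + (-20140 - 1*6144))*(39*59 - 8126) = (49² + (-20140 - 1*6144))*(39*59 - 8126) = (2401 + (-20140 - 6144))*(2301 - 8126) = (2401 - 26284)*(-5825) = -23883*(-5825) = 139118475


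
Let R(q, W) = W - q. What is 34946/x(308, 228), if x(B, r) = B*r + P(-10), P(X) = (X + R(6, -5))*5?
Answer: 34946/70119 ≈ 0.49838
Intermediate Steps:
P(X) = -55 + 5*X (P(X) = (X + (-5 - 1*6))*5 = (X + (-5 - 6))*5 = (X - 11)*5 = (-11 + X)*5 = -55 + 5*X)
x(B, r) = -105 + B*r (x(B, r) = B*r + (-55 + 5*(-10)) = B*r + (-55 - 50) = B*r - 105 = -105 + B*r)
34946/x(308, 228) = 34946/(-105 + 308*228) = 34946/(-105 + 70224) = 34946/70119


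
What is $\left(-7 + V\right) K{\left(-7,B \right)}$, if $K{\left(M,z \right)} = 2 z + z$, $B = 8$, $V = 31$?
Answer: $576$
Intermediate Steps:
$K{\left(M,z \right)} = 3 z$
$\left(-7 + V\right) K{\left(-7,B \right)} = \left(-7 + 31\right) 3 \cdot 8 = 24 \cdot 24 = 576$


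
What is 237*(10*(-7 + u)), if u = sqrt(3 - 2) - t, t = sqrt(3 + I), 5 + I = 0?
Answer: -14220 - 2370*I*sqrt(2) ≈ -14220.0 - 3351.7*I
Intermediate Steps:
I = -5 (I = -5 + 0 = -5)
t = I*sqrt(2) (t = sqrt(3 - 5) = sqrt(-2) = I*sqrt(2) ≈ 1.4142*I)
u = 1 - I*sqrt(2) (u = sqrt(3 - 2) - I*sqrt(2) = sqrt(1) - I*sqrt(2) = 1 - I*sqrt(2) ≈ 1.0 - 1.4142*I)
237*(10*(-7 + u)) = 237*(10*(-7 + (1 - I*sqrt(2)))) = 237*(10*(-6 - I*sqrt(2))) = 237*(-60 - 10*I*sqrt(2)) = -14220 - 2370*I*sqrt(2)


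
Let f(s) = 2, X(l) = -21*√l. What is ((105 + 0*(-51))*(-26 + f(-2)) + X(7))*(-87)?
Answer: 219240 + 1827*√7 ≈ 2.2407e+5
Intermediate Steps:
((105 + 0*(-51))*(-26 + f(-2)) + X(7))*(-87) = ((105 + 0*(-51))*(-26 + 2) - 21*√7)*(-87) = ((105 + 0)*(-24) - 21*√7)*(-87) = (105*(-24) - 21*√7)*(-87) = (-2520 - 21*√7)*(-87) = 219240 + 1827*√7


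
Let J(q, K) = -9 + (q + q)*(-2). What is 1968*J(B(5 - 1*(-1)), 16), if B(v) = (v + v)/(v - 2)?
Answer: -41328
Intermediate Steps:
B(v) = 2*v/(-2 + v) (B(v) = (2*v)/(-2 + v) = 2*v/(-2 + v))
J(q, K) = -9 - 4*q (J(q, K) = -9 + (2*q)*(-2) = -9 - 4*q)
1968*J(B(5 - 1*(-1)), 16) = 1968*(-9 - 8*(5 - 1*(-1))/(-2 + (5 - 1*(-1)))) = 1968*(-9 - 8*(5 + 1)/(-2 + (5 + 1))) = 1968*(-9 - 8*6/(-2 + 6)) = 1968*(-9 - 8*6/4) = 1968*(-9 - 4*3) = 1968*(-9 - 12) = 1968*(-21) = -41328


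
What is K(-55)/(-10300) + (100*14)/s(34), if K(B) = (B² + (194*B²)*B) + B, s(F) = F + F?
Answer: 27612963/8755 ≈ 3154.0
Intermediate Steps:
s(F) = 2*F
K(B) = B + B² + 194*B³ (K(B) = (B² + 194*B³) + B = B + B² + 194*B³)
K(-55)/(-10300) + (100*14)/s(34) = -55*(1 - 55 + 194*(-55)²)/(-10300) + (100*14)/((2*34)) = -55*(1 - 55 + 194*3025)*(-1/10300) + 1400/68 = -55*(1 - 55 + 586850)*(-1/10300) + 1400*(1/68) = -55*586796*(-1/10300) + 350/17 = -32273780*(-1/10300) + 350/17 = 1613689/515 + 350/17 = 27612963/8755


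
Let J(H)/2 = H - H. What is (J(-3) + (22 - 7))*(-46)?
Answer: -690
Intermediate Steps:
J(H) = 0 (J(H) = 2*(H - H) = 2*0 = 0)
(J(-3) + (22 - 7))*(-46) = (0 + (22 - 7))*(-46) = (0 + 15)*(-46) = 15*(-46) = -690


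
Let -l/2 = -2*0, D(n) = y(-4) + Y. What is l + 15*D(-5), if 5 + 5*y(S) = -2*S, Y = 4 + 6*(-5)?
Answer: -381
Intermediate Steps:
Y = -26 (Y = 4 - 30 = -26)
y(S) = -1 - 2*S/5 (y(S) = -1 + (-2*S)/5 = -1 - 2*S/5)
D(n) = -127/5 (D(n) = (-1 - ⅖*(-4)) - 26 = (-1 + 8/5) - 26 = ⅗ - 26 = -127/5)
l = 0 (l = -(-4)*0 = -2*0 = 0)
l + 15*D(-5) = 0 + 15*(-127/5) = 0 - 381 = -381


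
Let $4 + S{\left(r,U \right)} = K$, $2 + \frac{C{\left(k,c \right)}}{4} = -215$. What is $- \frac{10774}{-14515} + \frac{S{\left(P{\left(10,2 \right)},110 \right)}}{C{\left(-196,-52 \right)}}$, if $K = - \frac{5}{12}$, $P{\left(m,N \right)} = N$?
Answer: $\frac{112991279}{151188240} \approx 0.74735$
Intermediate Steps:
$C{\left(k,c \right)} = -868$ ($C{\left(k,c \right)} = -8 + 4 \left(-215\right) = -8 - 860 = -868$)
$K = - \frac{5}{12}$ ($K = \left(-5\right) \frac{1}{12} = - \frac{5}{12} \approx -0.41667$)
$S{\left(r,U \right)} = - \frac{53}{12}$ ($S{\left(r,U \right)} = -4 - \frac{5}{12} = - \frac{53}{12}$)
$- \frac{10774}{-14515} + \frac{S{\left(P{\left(10,2 \right)},110 \right)}}{C{\left(-196,-52 \right)}} = - \frac{10774}{-14515} - \frac{53}{12 \left(-868\right)} = \left(-10774\right) \left(- \frac{1}{14515}\right) - - \frac{53}{10416} = \frac{10774}{14515} + \frac{53}{10416} = \frac{112991279}{151188240}$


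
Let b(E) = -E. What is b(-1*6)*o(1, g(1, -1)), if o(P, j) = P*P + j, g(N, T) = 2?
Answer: 18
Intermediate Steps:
o(P, j) = j + P**2 (o(P, j) = P**2 + j = j + P**2)
b(-1*6)*o(1, g(1, -1)) = (-(-1)*6)*(2 + 1**2) = (-1*(-6))*(2 + 1) = 6*3 = 18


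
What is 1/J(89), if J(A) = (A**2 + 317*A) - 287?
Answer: 1/35847 ≈ 2.7896e-5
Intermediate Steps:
J(A) = -287 + A**2 + 317*A
1/J(89) = 1/(-287 + 89**2 + 317*89) = 1/(-287 + 7921 + 28213) = 1/35847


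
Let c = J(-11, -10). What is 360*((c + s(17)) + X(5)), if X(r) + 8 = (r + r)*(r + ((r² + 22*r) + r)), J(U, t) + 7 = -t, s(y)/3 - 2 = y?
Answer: 540720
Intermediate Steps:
s(y) = 6 + 3*y
J(U, t) = -7 - t
c = 3 (c = -7 - 1*(-10) = -7 + 10 = 3)
X(r) = -8 + 2*r*(r² + 24*r) (X(r) = -8 + (r + r)*(r + ((r² + 22*r) + r)) = -8 + (2*r)*(r + (r² + 23*r)) = -8 + (2*r)*(r² + 24*r) = -8 + 2*r*(r² + 24*r))
360*((c + s(17)) + X(5)) = 360*((3 + (6 + 3*17)) + (-8 + 2*5³ + 48*5²)) = 360*((3 + (6 + 51)) + (-8 + 2*125 + 48*25)) = 360*((3 + 57) + (-8 + 250 + 1200)) = 360*(60 + 1442) = 360*1502 = 540720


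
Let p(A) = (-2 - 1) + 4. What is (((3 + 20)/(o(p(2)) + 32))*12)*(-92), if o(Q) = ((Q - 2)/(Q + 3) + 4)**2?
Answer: -406272/737 ≈ -551.25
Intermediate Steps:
p(A) = 1 (p(A) = -3 + 4 = 1)
o(Q) = (4 + (-2 + Q)/(3 + Q))**2 (o(Q) = ((-2 + Q)/(3 + Q) + 4)**2 = (4 + (-2 + Q)/(3 + Q))**2)
(((3 + 20)/(o(p(2)) + 32))*12)*(-92) = (((3 + 20)/(25*(2 + 1)**2/(3 + 1)**2 + 32))*12)*(-92) = ((23/(25*3**2/4**2 + 32))*12)*(-92) = ((23/(25*9*(1/16) + 32))*12)*(-92) = ((23/(225/16 + 32))*12)*(-92) = ((23/(737/16))*12)*(-92) = ((23*(16/737))*12)*(-92) = ((368/737)*12)*(-92) = (4416/737)*(-92) = -406272/737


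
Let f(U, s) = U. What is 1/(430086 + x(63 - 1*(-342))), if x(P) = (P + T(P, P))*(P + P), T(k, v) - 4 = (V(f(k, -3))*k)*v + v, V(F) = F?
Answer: 1/53809490676 ≈ 1.8584e-11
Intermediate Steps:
T(k, v) = 4 + v + v*k² (T(k, v) = 4 + ((k*k)*v + v) = 4 + (k²*v + v) = 4 + (v*k² + v) = 4 + (v + v*k²) = 4 + v + v*k²)
x(P) = 2*P*(4 + P³ + 2*P) (x(P) = (P + (4 + P + P*P²))*(P + P) = (P + (4 + P + P³))*(2*P) = (4 + P³ + 2*P)*(2*P) = 2*P*(4 + P³ + 2*P))
1/(430086 + x(63 - 1*(-342))) = 1/(430086 + 2*(63 - 1*(-342))*(4 + (63 - 1*(-342))³ + 2*(63 - 1*(-342)))) = 1/(430086 + 2*(63 + 342)*(4 + (63 + 342)³ + 2*(63 + 342))) = 1/(430086 + 2*405*(4 + 405³ + 2*405)) = 1/(430086 + 2*405*(4 + 66430125 + 810)) = 1/(430086 + 2*405*66430939) = 1/(430086 + 53809060590) = 1/53809490676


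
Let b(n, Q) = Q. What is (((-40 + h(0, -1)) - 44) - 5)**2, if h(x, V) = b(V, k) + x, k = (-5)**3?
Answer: 45796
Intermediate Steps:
k = -125
h(x, V) = -125 + x
(((-40 + h(0, -1)) - 44) - 5)**2 = (((-40 + (-125 + 0)) - 44) - 5)**2 = (((-40 - 125) - 44) - 5)**2 = ((-165 - 44) - 5)**2 = (-209 - 5)**2 = (-214)**2 = 45796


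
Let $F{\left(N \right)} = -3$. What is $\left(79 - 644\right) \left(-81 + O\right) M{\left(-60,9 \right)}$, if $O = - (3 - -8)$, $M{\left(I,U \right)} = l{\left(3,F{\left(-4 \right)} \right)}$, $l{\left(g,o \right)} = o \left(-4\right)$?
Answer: $623760$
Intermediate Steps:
$l{\left(g,o \right)} = - 4 o$
$M{\left(I,U \right)} = 12$ ($M{\left(I,U \right)} = \left(-4\right) \left(-3\right) = 12$)
$O = -11$ ($O = - (3 + 8) = \left(-1\right) 11 = -11$)
$\left(79 - 644\right) \left(-81 + O\right) M{\left(-60,9 \right)} = \left(79 - 644\right) \left(-81 - 11\right) 12 = \left(-565\right) \left(-92\right) 12 = 51980 \cdot 12 = 623760$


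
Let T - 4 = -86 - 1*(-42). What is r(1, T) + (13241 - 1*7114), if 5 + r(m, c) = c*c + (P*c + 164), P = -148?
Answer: 13806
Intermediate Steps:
T = -40 (T = 4 + (-86 - 1*(-42)) = 4 + (-86 + 42) = 4 - 44 = -40)
r(m, c) = 159 + c**2 - 148*c (r(m, c) = -5 + (c*c + (-148*c + 164)) = -5 + (c**2 + (164 - 148*c)) = -5 + (164 + c**2 - 148*c) = 159 + c**2 - 148*c)
r(1, T) + (13241 - 1*7114) = (159 + (-40)**2 - 148*(-40)) + (13241 - 1*7114) = (159 + 1600 + 5920) + (13241 - 7114) = 7679 + 6127 = 13806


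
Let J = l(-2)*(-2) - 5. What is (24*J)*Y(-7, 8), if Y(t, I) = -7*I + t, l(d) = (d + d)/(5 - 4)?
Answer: -4536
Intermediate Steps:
l(d) = 2*d (l(d) = (2*d)/1 = (2*d)*1 = 2*d)
J = 3 (J = (2*(-2))*(-2) - 5 = -4*(-2) - 5 = 8 - 5 = 3)
Y(t, I) = t - 7*I
(24*J)*Y(-7, 8) = (24*3)*(-7 - 7*8) = 72*(-7 - 56) = 72*(-63) = -4536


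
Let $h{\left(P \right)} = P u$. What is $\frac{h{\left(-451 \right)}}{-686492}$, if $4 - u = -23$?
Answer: $\frac{12177}{686492} \approx 0.017738$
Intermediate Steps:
$u = 27$ ($u = 4 - -23 = 4 + 23 = 27$)
$h{\left(P \right)} = 27 P$ ($h{\left(P \right)} = P 27 = 27 P$)
$\frac{h{\left(-451 \right)}}{-686492} = \frac{27 \left(-451\right)}{-686492} = \left(-12177\right) \left(- \frac{1}{686492}\right) = \frac{12177}{686492}$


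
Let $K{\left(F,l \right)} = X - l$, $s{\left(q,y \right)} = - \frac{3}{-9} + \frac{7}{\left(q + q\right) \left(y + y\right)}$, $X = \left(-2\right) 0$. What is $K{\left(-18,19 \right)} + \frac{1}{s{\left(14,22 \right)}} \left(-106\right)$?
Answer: $- \frac{59369}{179} \approx -331.67$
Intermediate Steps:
$X = 0$
$s{\left(q,y \right)} = \frac{1}{3} + \frac{7}{4 q y}$ ($s{\left(q,y \right)} = \left(-3\right) \left(- \frac{1}{9}\right) + \frac{7}{2 q 2 y} = \frac{1}{3} + \frac{7}{4 q y}$)
$K{\left(F,l \right)} = - l$ ($K{\left(F,l \right)} = 0 - l = - l$)
$K{\left(-18,19 \right)} + \frac{1}{s{\left(14,22 \right)}} \left(-106\right) = \left(-1\right) 19 + \frac{1}{\frac{1}{3} + \frac{7}{4 \cdot 14 \cdot 22}} \left(-106\right) = -19 + \frac{1}{\frac{1}{3} + \frac{7}{4} \cdot \frac{1}{14} \cdot \frac{1}{22}} \left(-106\right) = -19 + \frac{1}{\frac{1}{3} + \frac{1}{176}} \left(-106\right) = -19 + \frac{1}{\frac{179}{528}} \left(-106\right) = -19 + \frac{528}{179} \left(-106\right) = -19 - \frac{55968}{179} = - \frac{59369}{179}$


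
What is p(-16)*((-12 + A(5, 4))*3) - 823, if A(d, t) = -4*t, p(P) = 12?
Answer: -1831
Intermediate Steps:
p(-16)*((-12 + A(5, 4))*3) - 823 = 12*((-12 - 4*4)*3) - 823 = 12*((-12 - 16)*3) - 823 = 12*(-28*3) - 823 = 12*(-84) - 823 = -1008 - 823 = -1831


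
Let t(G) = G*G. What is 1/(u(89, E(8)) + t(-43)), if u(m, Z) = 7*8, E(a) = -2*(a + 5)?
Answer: 1/1905 ≈ 0.00052493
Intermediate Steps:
E(a) = -10 - 2*a (E(a) = -2*(5 + a) = -10 - 2*a)
u(m, Z) = 56
t(G) = G²
1/(u(89, E(8)) + t(-43)) = 1/(56 + (-43)²) = 1/(56 + 1849) = 1/1905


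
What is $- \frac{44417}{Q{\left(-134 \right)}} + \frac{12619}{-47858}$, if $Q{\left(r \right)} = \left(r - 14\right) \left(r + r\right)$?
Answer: $- \frac{1313114401}{949119856} \approx -1.3835$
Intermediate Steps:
$Q{\left(r \right)} = 2 r \left(-14 + r\right)$ ($Q{\left(r \right)} = \left(-14 + r\right) 2 r = 2 r \left(-14 + r\right)$)
$- \frac{44417}{Q{\left(-134 \right)}} + \frac{12619}{-47858} = - \frac{44417}{2 \left(-134\right) \left(-14 - 134\right)} + \frac{12619}{-47858} = - \frac{44417}{2 \left(-134\right) \left(-148\right)} + 12619 \left(- \frac{1}{47858}\right) = - \frac{44417}{39664} - \frac{12619}{47858} = - \frac{1313114401}{949119856}$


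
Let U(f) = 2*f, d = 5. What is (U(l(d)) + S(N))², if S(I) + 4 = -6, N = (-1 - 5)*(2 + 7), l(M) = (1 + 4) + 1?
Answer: 4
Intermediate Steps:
l(M) = 6 (l(M) = 5 + 1 = 6)
N = -54 (N = -6*9 = -54)
S(I) = -10 (S(I) = -4 - 6 = -10)
(U(l(d)) + S(N))² = (2*6 - 10)² = (12 - 10)² = 2² = 4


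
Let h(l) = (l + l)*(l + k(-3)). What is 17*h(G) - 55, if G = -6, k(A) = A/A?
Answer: 965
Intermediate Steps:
k(A) = 1
h(l) = 2*l*(1 + l) (h(l) = (l + l)*(l + 1) = (2*l)*(1 + l) = 2*l*(1 + l))
17*h(G) - 55 = 17*(2*(-6)*(1 - 6)) - 55 = 17*(2*(-6)*(-5)) - 55 = 17*60 - 55 = 1020 - 55 = 965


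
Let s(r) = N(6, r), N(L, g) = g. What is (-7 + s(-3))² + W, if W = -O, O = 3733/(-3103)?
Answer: 314033/3103 ≈ 101.20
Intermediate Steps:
s(r) = r
O = -3733/3103 (O = 3733*(-1/3103) = -3733/3103 ≈ -1.2030)
W = 3733/3103 (W = -1*(-3733/3103) = 3733/3103 ≈ 1.2030)
(-7 + s(-3))² + W = (-7 - 3)² + 3733/3103 = (-10)² + 3733/3103 = 100 + 3733/3103 = 314033/3103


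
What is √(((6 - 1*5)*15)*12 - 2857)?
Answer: I*√2677 ≈ 51.74*I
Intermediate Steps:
√(((6 - 1*5)*15)*12 - 2857) = √(((6 - 5)*15)*12 - 2857) = √((1*15)*12 - 2857) = √(15*12 - 2857) = √(180 - 2857) = √(-2677) = I*√2677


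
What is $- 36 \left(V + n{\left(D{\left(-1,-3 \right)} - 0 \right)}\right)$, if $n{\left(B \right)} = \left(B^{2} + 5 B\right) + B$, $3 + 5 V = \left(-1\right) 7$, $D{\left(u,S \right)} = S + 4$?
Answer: $-180$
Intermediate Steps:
$D{\left(u,S \right)} = 4 + S$
$V = -2$ ($V = - \frac{3}{5} + \frac{\left(-1\right) 7}{5} = - \frac{3}{5} + \frac{1}{5} \left(-7\right) = - \frac{3}{5} - \frac{7}{5} = -2$)
$n{\left(B \right)} = B^{2} + 6 B$
$- 36 \left(V + n{\left(D{\left(-1,-3 \right)} - 0 \right)}\right) = - 36 \left(-2 + \left(\left(4 - 3\right) - 0\right) \left(6 + \left(\left(4 - 3\right) - 0\right)\right)\right) = - 36 \left(-2 + \left(1 + 0\right) \left(6 + \left(1 + 0\right)\right)\right) = - 36 \left(-2 + 1 \left(6 + 1\right)\right) = - 36 \left(-2 + 1 \cdot 7\right) = - 36 \left(-2 + 7\right) = \left(-36\right) 5 = -180$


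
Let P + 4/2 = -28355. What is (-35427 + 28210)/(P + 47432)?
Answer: -1031/2725 ≈ -0.37835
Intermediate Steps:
P = -28357 (P = -2 - 28355 = -28357)
(-35427 + 28210)/(P + 47432) = (-35427 + 28210)/(-28357 + 47432) = -7217/19075 = -7217*1/19075 = -1031/2725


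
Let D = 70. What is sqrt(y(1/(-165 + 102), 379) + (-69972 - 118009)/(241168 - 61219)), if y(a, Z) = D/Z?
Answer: I*sqrt(3999858118855599)/68200671 ≈ 0.92733*I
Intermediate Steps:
y(a, Z) = 70/Z
sqrt(y(1/(-165 + 102), 379) + (-69972 - 118009)/(241168 - 61219)) = sqrt(70/379 + (-69972 - 118009)/(241168 - 61219)) = sqrt(70*(1/379) - 187981/179949) = sqrt(70/379 - 187981*1/179949) = sqrt(70/379 - 187981/179949) = sqrt(-58648369/68200671) = I*sqrt(3999858118855599)/68200671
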